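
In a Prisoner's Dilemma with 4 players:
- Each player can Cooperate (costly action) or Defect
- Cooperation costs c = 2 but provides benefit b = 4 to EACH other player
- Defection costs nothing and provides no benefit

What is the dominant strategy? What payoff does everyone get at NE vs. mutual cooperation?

Dominant: Defect; NE payoff = 0; Coop payoff = 10

Work:
Defect dominates (saves cost c = 2, benefit to others is external)
NE: All defect → everyone gets 0
If all cooperate: each receives (3)×4 - 2 = 10
Social dilemma: 10 > 0 but NE gives 0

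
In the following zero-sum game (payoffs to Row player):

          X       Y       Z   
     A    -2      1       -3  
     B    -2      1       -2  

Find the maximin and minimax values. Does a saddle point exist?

Maximin = -2, Minimax = -2, Saddle: True

Work:
Row minimums: [-3, -2] → maximin = -2
Column maximums: [-2, 1, -2] → minimax = -2
Saddle point exists! Game value = -2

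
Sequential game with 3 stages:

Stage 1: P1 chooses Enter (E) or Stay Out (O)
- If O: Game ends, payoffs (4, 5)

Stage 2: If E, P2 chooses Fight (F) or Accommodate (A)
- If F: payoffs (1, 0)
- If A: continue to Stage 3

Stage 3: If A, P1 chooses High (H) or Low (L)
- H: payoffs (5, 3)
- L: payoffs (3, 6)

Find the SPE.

SPE: (E, A, H); Outcome (5, 3)

Work:
Stage 3: P1 chooses H (5 vs 3)
Stage 2: P2: F->0, A->3 (anticipating H). Choose A
Stage 1: P1: O->4, E->5 (anticipating A, H). Choose E
SPE path: E -> A -> H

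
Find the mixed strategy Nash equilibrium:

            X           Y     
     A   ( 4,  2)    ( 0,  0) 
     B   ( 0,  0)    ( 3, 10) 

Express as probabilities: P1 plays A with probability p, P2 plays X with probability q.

p = 0.8333, q = 0.4286

Work:
Find probabilities that make opponent indifferent:
P2 chooses q to make P1 indifferent between A and B
P1 chooses p to make P2 indifferent between X and Y
Mixed NE: P1 plays (A: 0.8333, B: 0.1667), P2 plays (X: 0.4286, Y: 0.5714)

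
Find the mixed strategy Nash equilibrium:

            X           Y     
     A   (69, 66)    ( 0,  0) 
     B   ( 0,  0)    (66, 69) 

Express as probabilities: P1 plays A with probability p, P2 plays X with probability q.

p = 0.5111, q = 0.4889

Work:
Find probabilities that make opponent indifferent:
P2 chooses q to make P1 indifferent between A and B
P1 chooses p to make P2 indifferent between X and Y
Mixed NE: P1 plays (A: 0.5111, B: 0.4889), P2 plays (X: 0.4889, Y: 0.5111)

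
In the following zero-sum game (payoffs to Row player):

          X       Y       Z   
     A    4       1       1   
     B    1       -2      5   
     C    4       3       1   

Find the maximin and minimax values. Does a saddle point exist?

Maximin = 1, Minimax = 3, Saddle: False

Work:
Row minimums: [1, -2, 1] → maximin = 1
Column maximums: [4, 3, 5] → minimax = 3
No saddle point (maximin ≠ minimax). Mixed strategy needed.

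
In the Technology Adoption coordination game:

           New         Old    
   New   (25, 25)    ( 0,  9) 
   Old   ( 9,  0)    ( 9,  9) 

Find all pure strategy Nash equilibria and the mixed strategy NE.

Pure NE: (New, New) and (Old, Old); Mixed NE: p = 0.36, q = 0.36

Work:
Check pure NE:
(New, New): (25, 25) - no unilateral deviation beneficial
(Old, Old): (9, 9) - no unilateral deviation beneficial
Mixed NE: P1 plays New with p = 0.36, P2 plays New with q = 0.36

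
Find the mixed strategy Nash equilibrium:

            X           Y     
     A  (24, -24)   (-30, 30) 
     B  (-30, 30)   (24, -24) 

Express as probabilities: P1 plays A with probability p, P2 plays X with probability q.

p = 0.5, q = 0.5

Work:
Find probabilities that make opponent indifferent:
P2 chooses q to make P1 indifferent between A and B
P1 chooses p to make P2 indifferent between X and Y
Mixed NE: P1 plays (A: 0.5, B: 0.5), P2 plays (X: 0.5, Y: 0.5)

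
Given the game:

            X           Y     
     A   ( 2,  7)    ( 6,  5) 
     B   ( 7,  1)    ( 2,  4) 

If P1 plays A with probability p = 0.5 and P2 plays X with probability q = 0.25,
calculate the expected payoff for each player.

E[P1] = 4.125, E[P2] = 4.375

Work:
E[P1] = p·q·π₁(A,X) + p·(1-q)·π₁(A,Y) + (1-p)·q·π₁(B,X) + (1-p)·(1-q)·π₁(B,Y)
= 0.5·0.25·2 + 0.5·0.75·6 + 0.5·0.25·7 + 0.5·0.75·2
= 4.125

E[P2] = 4.375 (similar calculation)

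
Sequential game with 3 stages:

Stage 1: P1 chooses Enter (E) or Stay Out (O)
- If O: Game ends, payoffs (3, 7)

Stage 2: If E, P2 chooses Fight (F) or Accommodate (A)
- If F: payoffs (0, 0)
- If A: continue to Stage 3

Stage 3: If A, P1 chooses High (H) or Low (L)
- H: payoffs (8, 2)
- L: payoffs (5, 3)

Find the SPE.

SPE: (E, A, H); Outcome (8, 2)

Work:
Stage 3: P1 chooses H (8 vs 5)
Stage 2: P2: F->0, A->2 (anticipating H). Choose A
Stage 1: P1: O->3, E->8 (anticipating A, H). Choose E
SPE path: E -> A -> H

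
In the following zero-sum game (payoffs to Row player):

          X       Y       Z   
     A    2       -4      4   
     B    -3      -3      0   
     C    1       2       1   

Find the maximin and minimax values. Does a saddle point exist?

Maximin = 1, Minimax = 2, Saddle: False

Work:
Row minimums: [-4, -3, 1] → maximin = 1
Column maximums: [2, 2, 4] → minimax = 2
No saddle point (maximin ≠ minimax). Mixed strategy needed.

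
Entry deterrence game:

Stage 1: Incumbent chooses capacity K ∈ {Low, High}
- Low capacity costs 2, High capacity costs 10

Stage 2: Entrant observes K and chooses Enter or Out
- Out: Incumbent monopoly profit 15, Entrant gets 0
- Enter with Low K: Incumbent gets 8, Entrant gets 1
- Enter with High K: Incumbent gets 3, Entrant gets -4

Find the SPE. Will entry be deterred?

SPE: (Low, Enter|Low, Out|High); Entry not deterred. Incumbent net profit = 6, Entrant gets 1

Work:
After Low K: Entrant enters (1 > 0)
After High K: Entrant stays out (-4 < 0)
Incumbent: Low → 8−2=6, High → 15−10=5
Incumbent chooses Low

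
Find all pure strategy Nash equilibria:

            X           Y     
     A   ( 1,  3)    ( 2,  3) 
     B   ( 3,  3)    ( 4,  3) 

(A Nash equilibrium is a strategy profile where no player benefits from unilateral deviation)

Nash equilibrium: (B, X), (B, Y)

Work:
Best responses:
  P1 vs X: payoffs [1, 3] → best response B (payoff 3)
  P1 vs Y: payoffs [2, 4] → best response B (payoff 4)
  P2 vs A: payoffs [3, 3] → best response X/Y (payoff 3)
  P2 vs B: payoffs [3, 3] → best response X/Y (payoff 3)
Mutual best responses: (B,X), (B,Y) → Nash equilibria.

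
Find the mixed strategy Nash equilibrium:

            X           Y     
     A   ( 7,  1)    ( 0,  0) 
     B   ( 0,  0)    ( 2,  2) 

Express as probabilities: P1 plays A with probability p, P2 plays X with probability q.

p = 0.6667, q = 0.2222

Work:
Find probabilities that make opponent indifferent:
P2 chooses q to make P1 indifferent between A and B
P1 chooses p to make P2 indifferent between X and Y
Mixed NE: P1 plays (A: 0.6667, B: 0.3333), P2 plays (X: 0.2222, Y: 0.7778)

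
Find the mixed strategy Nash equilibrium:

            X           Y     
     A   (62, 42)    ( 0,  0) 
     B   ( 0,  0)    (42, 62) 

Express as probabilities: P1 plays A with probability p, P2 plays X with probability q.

p = 0.5962, q = 0.4038

Work:
Find probabilities that make opponent indifferent:
P2 chooses q to make P1 indifferent between A and B
P1 chooses p to make P2 indifferent between X and Y
Mixed NE: P1 plays (A: 0.5962, B: 0.4038), P2 plays (X: 0.4038, Y: 0.5962)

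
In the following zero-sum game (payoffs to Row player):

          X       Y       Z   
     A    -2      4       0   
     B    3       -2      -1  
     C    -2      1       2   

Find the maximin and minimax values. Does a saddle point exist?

Maximin = -2, Minimax = 2, Saddle: False

Work:
Row minimums: [-2, -2, -2] → maximin = -2
Column maximums: [3, 4, 2] → minimax = 2
No saddle point (maximin ≠ minimax). Mixed strategy needed.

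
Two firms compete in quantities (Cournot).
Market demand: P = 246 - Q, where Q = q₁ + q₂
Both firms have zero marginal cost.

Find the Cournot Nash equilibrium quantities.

q₁* = q₂* = 82.0; P* = 82.0

Work:
Profit: π_i = P·q_i = (a - q_i - q_j)·q_i
FOC: ∂π_i/∂q_i = a - 2q_i - q_j = 0
Reaction function: q_i = (246 - q_j)/2
Symmetry: q* = 246/3 = 82.0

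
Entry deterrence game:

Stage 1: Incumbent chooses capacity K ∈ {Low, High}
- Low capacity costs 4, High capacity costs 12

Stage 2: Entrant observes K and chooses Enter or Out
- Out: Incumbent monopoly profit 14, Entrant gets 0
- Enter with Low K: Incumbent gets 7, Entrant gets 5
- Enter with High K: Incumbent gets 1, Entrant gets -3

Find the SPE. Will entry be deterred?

SPE: (Low, Enter|Low, Out|High); Entry not deterred. Incumbent net profit = 3, Entrant gets 5

Work:
After Low K: Entrant enters (5 > 0)
After High K: Entrant stays out (-3 < 0)
Incumbent: Low → 7−4=3, High → 14−12=2
Incumbent chooses Low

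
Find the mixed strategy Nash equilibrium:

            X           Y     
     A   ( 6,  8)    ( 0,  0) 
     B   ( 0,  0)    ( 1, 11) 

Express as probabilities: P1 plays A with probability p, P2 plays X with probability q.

p = 0.5789, q = 0.1429

Work:
Find probabilities that make opponent indifferent:
P2 chooses q to make P1 indifferent between A and B
P1 chooses p to make P2 indifferent between X and Y
Mixed NE: P1 plays (A: 0.5789, B: 0.4211), P2 plays (X: 0.1429, Y: 0.8571)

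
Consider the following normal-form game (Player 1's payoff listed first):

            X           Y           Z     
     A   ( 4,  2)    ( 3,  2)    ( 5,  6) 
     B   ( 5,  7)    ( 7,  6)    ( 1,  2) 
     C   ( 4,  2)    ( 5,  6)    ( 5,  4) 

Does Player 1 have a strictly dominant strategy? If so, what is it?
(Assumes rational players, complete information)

No strictly dominant strategy exists for Player 1

Work:
A strategy strictly dominates another if it gives a strictly higher payoff against every opponent action. Compare each pair of P1's strategies column-by-column:
  A vs B: [4 vs 5, 3 vs 7, 5 vs 1] → A does not strictly dominate B (column X: 4 ≤ 5)
  A vs C: [4 vs 4, 3 vs 5, 5 vs 5] → A does not strictly dominate C (column X: 4 ≤ 4)
  B vs A: [5 vs 4, 7 vs 3, 1 vs 5] → B does not strictly dominate A (column Z: 1 ≤ 5)
  B vs C: [5 vs 4, 7 vs 5, 1 vs 5] → B does not strictly dominate C (column Z: 1 ≤ 5)
  C vs A: [4 vs 4, 5 vs 3, 5 vs 5] → C does not strictly dominate A (column X: 4 ≤ 4)
  C vs B: [4 vs 5, 5 vs 7, 5 vs 1] → C does not strictly dominate B (column X: 4 ≤ 5)
No single strategy strictly dominates all others → no strictly dominant strategy.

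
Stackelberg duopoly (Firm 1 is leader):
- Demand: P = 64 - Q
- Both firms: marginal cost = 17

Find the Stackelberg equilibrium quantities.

q₁* (leader) = 23.5, q₂* (follower) = 11.75

Work:
Follower's reaction: q₂ = (a - c - q₁)/2
Leader substitutes: π₁ = q₁·(a - q₁ - (a-c-q₁)/2 - c)
FOC: q₁* = (64 - 17)/2 = 23.50
Then: q₂* = (64 - 17 - 23.5)/2 = 11.75
Leader has first-mover advantage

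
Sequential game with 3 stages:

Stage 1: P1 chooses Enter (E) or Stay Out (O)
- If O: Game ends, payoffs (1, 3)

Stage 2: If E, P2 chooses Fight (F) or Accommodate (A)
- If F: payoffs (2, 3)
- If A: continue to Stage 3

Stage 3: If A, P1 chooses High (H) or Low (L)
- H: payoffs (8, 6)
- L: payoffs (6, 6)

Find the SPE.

SPE: (E, A, H); Outcome (8, 6)

Work:
Stage 3: P1 chooses H (8 vs 6)
Stage 2: P2: F->3, A->6 (anticipating H). Choose A
Stage 1: P1: O->1, E->8 (anticipating A, H). Choose E
SPE path: E -> A -> H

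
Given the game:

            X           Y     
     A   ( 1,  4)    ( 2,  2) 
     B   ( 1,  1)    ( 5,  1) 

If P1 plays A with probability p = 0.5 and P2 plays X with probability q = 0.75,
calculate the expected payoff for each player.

E[P1] = 1.625, E[P2] = 2.25

Work:
E[P1] = p·q·π₁(A,X) + p·(1-q)·π₁(A,Y) + (1-p)·q·π₁(B,X) + (1-p)·(1-q)·π₁(B,Y)
= 0.5·0.75·1 + 0.5·0.25·2 + 0.5·0.75·1 + 0.5·0.25·5
= 1.625

E[P2] = 2.25 (similar calculation)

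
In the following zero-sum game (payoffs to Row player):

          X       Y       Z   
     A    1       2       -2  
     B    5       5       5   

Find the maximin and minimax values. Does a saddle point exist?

Maximin = 5, Minimax = 5, Saddle: True

Work:
Row minimums: [-2, 5] → maximin = 5
Column maximums: [5, 5, 5] → minimax = 5
Saddle point exists! Game value = 5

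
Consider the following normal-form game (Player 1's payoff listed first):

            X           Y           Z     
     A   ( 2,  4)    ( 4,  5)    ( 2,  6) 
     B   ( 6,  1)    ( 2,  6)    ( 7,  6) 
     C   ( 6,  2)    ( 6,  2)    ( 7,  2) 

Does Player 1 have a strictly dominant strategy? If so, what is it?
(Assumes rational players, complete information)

No strictly dominant strategy exists for Player 1

Work:
A strategy strictly dominates another if it gives a strictly higher payoff against every opponent action. Compare each pair of P1's strategies column-by-column:
  A vs B: [2 vs 6, 4 vs 2, 2 vs 7] → A does not strictly dominate B (column X: 2 ≤ 6)
  A vs C: [2 vs 6, 4 vs 6, 2 vs 7] → A does not strictly dominate C (column X: 2 ≤ 6)
  B vs A: [6 vs 2, 2 vs 4, 7 vs 2] → B does not strictly dominate A (column Y: 2 ≤ 4)
  B vs C: [6 vs 6, 2 vs 6, 7 vs 7] → B does not strictly dominate C (column X: 6 ≤ 6)
  C vs A: [6 vs 2, 6 vs 4, 7 vs 2] → C strictly dominates A
  C vs B: [6 vs 6, 6 vs 2, 7 vs 7] → C does not strictly dominate B (column X: 6 ≤ 6)
No single strategy strictly dominates all others → no strictly dominant strategy.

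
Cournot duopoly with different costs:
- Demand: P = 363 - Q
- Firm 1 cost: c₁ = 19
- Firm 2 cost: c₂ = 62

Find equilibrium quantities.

q₁* = 129.0, q₂* = 86.0

Work:
Reaction: q₁ = (363 - 19 - q₂)/2
Reaction: q₂ = (363 - 62 - q₁)/2
Solve simultaneously:
q₁* = (363 - 2×19 + 62)/3 = 129.0
q₂* = (363 - 2×62 + 19)/3 = 86.0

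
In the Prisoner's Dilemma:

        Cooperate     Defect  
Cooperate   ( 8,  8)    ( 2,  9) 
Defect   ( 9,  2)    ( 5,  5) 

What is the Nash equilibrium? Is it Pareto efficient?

(Defect, Defect) is NE; not Pareto efficient

Work:
Defect dominates Cooperate for both players:
If P2 cooperates: Defect (9) > Cooperate (8)
If P2 defects: Defect (5) > Cooperate (2)
NE: (Defect, Defect) with payoff (5, 5)
But (Cooperate, Cooperate) = (8, 8) Pareto dominates (5, 5)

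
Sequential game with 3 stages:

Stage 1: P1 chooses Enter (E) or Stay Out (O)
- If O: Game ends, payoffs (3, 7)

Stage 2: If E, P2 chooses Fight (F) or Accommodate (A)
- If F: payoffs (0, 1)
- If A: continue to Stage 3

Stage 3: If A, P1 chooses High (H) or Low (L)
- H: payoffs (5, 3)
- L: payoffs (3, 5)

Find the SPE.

SPE: (E, A, H); Outcome (5, 3)

Work:
Stage 3: P1 chooses H (5 vs 3)
Stage 2: P2: F->1, A->3 (anticipating H). Choose A
Stage 1: P1: O->3, E->5 (anticipating A, H). Choose E
SPE path: E -> A -> H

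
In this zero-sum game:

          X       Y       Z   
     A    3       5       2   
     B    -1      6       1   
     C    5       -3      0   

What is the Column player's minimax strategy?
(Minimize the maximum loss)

Column should play Z, value = 2

Work:
Column player minimizes Row's maximum payoff:
Column X: max payoff to Row = 5
Column Y: max payoff to Row = 6
Column Z: max payoff to Row = 2
Minimum is 2, achieved by column Z.
Minimax strategy: Z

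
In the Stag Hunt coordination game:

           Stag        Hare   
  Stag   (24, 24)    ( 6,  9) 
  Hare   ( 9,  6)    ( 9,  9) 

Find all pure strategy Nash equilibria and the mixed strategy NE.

Pure NE: (Stag, Stag) and (Hare, Hare); Mixed NE: p = 0.1667, q = 0.1667

Work:
Check pure NE:
(Stag, Stag): (24, 24) - no unilateral deviation beneficial
(Hare, Hare): (9, 9) - no unilateral deviation beneficial
Mixed NE: P1 plays Stag with p = 0.1667, P2 plays Stag with q = 0.1667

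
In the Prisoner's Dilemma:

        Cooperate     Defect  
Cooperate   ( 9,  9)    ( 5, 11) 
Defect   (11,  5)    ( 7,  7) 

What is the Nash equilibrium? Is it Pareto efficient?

(Defect, Defect) is NE; not Pareto efficient

Work:
Defect dominates Cooperate for both players:
If P2 cooperates: Defect (11) > Cooperate (9)
If P2 defects: Defect (7) > Cooperate (5)
NE: (Defect, Defect) with payoff (7, 7)
But (Cooperate, Cooperate) = (9, 9) Pareto dominates (7, 7)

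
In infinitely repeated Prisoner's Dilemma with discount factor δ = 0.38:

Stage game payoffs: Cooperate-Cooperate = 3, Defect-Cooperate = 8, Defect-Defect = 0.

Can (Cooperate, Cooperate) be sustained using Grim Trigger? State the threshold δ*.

δ* = 0.625; since δ = 0.38 < 0.625, cooperation cannot be sustained

Work:
For Grim Trigger:
Cooperate forever: 3/(1-δ)
Defect then punished: 8 + 0·δ/(1-δ)
Need: 3/(1-δ) ≥ 8 + 0·δ/(1-δ)
Solving: δ ≥ (T-R)/(T-P) = (8-3)/(8-0) = 0.625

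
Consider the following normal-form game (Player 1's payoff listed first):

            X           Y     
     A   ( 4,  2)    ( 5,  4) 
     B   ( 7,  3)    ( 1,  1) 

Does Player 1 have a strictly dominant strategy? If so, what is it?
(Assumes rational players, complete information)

No strictly dominant strategy exists for Player 1

Work:
A strategy strictly dominates another if it gives a strictly higher payoff against every opponent action. Compare each pair of P1's strategies column-by-column:
  A vs B: [4 vs 7, 5 vs 1] → A does not strictly dominate B (column X: 4 ≤ 7)
  B vs A: [7 vs 4, 1 vs 5] → B does not strictly dominate A (column Y: 1 ≤ 5)
No single strategy strictly dominates all others → no strictly dominant strategy.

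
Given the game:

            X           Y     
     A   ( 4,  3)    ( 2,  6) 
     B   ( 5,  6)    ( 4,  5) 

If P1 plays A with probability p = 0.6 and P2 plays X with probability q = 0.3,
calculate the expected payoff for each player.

E[P1] = 3.28, E[P2] = 5.18

Work:
E[P1] = p·q·π₁(A,X) + p·(1-q)·π₁(A,Y) + (1-p)·q·π₁(B,X) + (1-p)·(1-q)·π₁(B,Y)
= 0.6·0.3·4 + 0.6·0.7·2 + 0.4·0.3·5 + 0.4·0.7·4
= 3.28

E[P2] = 5.18 (similar calculation)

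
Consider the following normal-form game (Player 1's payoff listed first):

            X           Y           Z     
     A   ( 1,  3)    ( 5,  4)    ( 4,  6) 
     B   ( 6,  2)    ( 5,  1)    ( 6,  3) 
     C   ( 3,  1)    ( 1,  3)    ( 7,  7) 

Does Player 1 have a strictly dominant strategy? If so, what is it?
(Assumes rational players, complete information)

No strictly dominant strategy exists for Player 1

Work:
A strategy strictly dominates another if it gives a strictly higher payoff against every opponent action. Compare each pair of P1's strategies column-by-column:
  A vs B: [1 vs 6, 5 vs 5, 4 vs 6] → A does not strictly dominate B (column X: 1 ≤ 6)
  A vs C: [1 vs 3, 5 vs 1, 4 vs 7] → A does not strictly dominate C (column X: 1 ≤ 3)
  B vs A: [6 vs 1, 5 vs 5, 6 vs 4] → B does not strictly dominate A (column Y: 5 ≤ 5)
  B vs C: [6 vs 3, 5 vs 1, 6 vs 7] → B does not strictly dominate C (column Z: 6 ≤ 7)
  C vs A: [3 vs 1, 1 vs 5, 7 vs 4] → C does not strictly dominate A (column Y: 1 ≤ 5)
  C vs B: [3 vs 6, 1 vs 5, 7 vs 6] → C does not strictly dominate B (column X: 3 ≤ 6)
No single strategy strictly dominates all others → no strictly dominant strategy.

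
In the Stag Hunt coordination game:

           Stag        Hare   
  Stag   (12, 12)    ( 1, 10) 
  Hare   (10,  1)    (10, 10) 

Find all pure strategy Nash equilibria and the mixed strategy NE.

Pure NE: (Stag, Stag) and (Hare, Hare); Mixed NE: p = 0.8182, q = 0.8182

Work:
Check pure NE:
(Stag, Stag): (12, 12) - no unilateral deviation beneficial
(Hare, Hare): (10, 10) - no unilateral deviation beneficial
Mixed NE: P1 plays Stag with p = 0.8182, P2 plays Stag with q = 0.8182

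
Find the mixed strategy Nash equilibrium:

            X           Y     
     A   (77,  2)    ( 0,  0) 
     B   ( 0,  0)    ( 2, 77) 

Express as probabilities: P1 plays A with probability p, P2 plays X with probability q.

p = 0.9747, q = 0.0253

Work:
Find probabilities that make opponent indifferent:
P2 chooses q to make P1 indifferent between A and B
P1 chooses p to make P2 indifferent between X and Y
Mixed NE: P1 plays (A: 0.9747, B: 0.0253), P2 plays (X: 0.0253, Y: 0.9747)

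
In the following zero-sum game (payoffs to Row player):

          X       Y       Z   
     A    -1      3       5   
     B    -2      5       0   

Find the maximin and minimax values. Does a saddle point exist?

Maximin = -1, Minimax = -1, Saddle: True

Work:
Row minimums: [-1, -2] → maximin = -1
Column maximums: [-1, 5, 5] → minimax = -1
Saddle point exists! Game value = -1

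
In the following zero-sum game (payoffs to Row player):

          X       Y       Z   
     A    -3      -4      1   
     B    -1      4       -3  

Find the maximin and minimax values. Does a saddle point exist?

Maximin = -3, Minimax = -1, Saddle: False

Work:
Row minimums: [-4, -3] → maximin = -3
Column maximums: [-1, 4, 1] → minimax = -1
No saddle point (maximin ≠ minimax). Mixed strategy needed.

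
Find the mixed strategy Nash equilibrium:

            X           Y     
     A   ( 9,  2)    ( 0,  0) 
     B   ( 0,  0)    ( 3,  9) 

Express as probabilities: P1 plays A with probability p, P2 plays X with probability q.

p = 0.8182, q = 0.25

Work:
Find probabilities that make opponent indifferent:
P2 chooses q to make P1 indifferent between A and B
P1 chooses p to make P2 indifferent between X and Y
Mixed NE: P1 plays (A: 0.8182, B: 0.1818), P2 plays (X: 0.25, Y: 0.75)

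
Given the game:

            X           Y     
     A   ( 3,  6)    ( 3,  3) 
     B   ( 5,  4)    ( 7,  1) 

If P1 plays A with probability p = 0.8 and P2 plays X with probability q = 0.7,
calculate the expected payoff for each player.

E[P1] = 3.52, E[P2] = 4.7

Work:
E[P1] = p·q·π₁(A,X) + p·(1-q)·π₁(A,Y) + (1-p)·q·π₁(B,X) + (1-p)·(1-q)·π₁(B,Y)
= 0.8·0.7·3 + 0.8·0.3·3 + 0.2·0.7·5 + 0.2·0.3·7
= 3.52

E[P2] = 4.7 (similar calculation)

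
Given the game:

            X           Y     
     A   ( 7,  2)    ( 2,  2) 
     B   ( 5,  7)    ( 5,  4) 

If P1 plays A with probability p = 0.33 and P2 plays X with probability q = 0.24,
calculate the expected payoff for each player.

E[P1] = 4.406, E[P2] = 3.8224

Work:
E[P1] = p·q·π₁(A,X) + p·(1-q)·π₁(A,Y) + (1-p)·q·π₁(B,X) + (1-p)·(1-q)·π₁(B,Y)
= 0.33·0.24·7 + 0.33·0.76·2 + 0.67·0.24·5 + 0.67·0.76·5
= 4.406

E[P2] = 3.8224 (similar calculation)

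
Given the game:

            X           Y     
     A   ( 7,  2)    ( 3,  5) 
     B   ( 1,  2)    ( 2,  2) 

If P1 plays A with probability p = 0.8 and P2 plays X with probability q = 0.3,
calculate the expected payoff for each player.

E[P1] = 3.7, E[P2] = 3.68

Work:
E[P1] = p·q·π₁(A,X) + p·(1-q)·π₁(A,Y) + (1-p)·q·π₁(B,X) + (1-p)·(1-q)·π₁(B,Y)
= 0.8·0.3·7 + 0.8·0.7·3 + 0.2·0.3·1 + 0.2·0.7·2
= 3.7

E[P2] = 3.68 (similar calculation)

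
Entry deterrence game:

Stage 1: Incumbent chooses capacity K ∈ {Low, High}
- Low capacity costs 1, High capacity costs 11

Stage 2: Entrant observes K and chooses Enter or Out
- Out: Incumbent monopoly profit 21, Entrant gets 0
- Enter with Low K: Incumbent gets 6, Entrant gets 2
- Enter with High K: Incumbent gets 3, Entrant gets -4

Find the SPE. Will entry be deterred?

SPE: (High, Enter|Low, Out|High); Entry deterred. Incumbent net profit = 10

Work:
After Low K: Entrant enters (2 > 0)
After High K: Entrant stays out (-4 < 0)
Incumbent: Low → 6−1=5, High → 21−11=10
Incumbent chooses High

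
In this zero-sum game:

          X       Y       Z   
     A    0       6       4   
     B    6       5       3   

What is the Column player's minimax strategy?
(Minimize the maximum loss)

Column should play Z, value = 4

Work:
Column player minimizes Row's maximum payoff:
Column X: max payoff to Row = 6
Column Y: max payoff to Row = 6
Column Z: max payoff to Row = 4
Minimum is 4, achieved by column Z.
Minimax strategy: Z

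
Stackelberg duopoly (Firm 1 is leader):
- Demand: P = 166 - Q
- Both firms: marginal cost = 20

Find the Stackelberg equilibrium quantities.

q₁* (leader) = 73.0, q₂* (follower) = 36.5

Work:
Follower's reaction: q₂ = (a - c - q₁)/2
Leader substitutes: π₁ = q₁·(a - q₁ - (a-c-q₁)/2 - c)
FOC: q₁* = (166 - 20)/2 = 73.00
Then: q₂* = (166 - 20 - 73.0)/2 = 36.50
Leader has first-mover advantage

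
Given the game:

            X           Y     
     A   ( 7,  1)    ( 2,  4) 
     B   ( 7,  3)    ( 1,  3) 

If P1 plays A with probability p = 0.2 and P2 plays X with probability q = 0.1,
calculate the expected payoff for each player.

E[P1] = 1.78, E[P2] = 3.14

Work:
E[P1] = p·q·π₁(A,X) + p·(1-q)·π₁(A,Y) + (1-p)·q·π₁(B,X) + (1-p)·(1-q)·π₁(B,Y)
= 0.2·0.1·7 + 0.2·0.9·2 + 0.8·0.1·7 + 0.8·0.9·1
= 1.78

E[P2] = 3.14 (similar calculation)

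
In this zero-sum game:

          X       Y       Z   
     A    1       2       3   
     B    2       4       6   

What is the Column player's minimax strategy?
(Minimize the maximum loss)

Column should play X, value = 2

Work:
Column player minimizes Row's maximum payoff:
Column X: max payoff to Row = 2
Column Y: max payoff to Row = 4
Column Z: max payoff to Row = 6
Minimum is 2, achieved by column X.
Minimax strategy: X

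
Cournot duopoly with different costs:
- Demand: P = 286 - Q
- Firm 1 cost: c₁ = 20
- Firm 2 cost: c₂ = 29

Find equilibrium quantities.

q₁* = 91.67, q₂* = 82.67

Work:
Reaction: q₁ = (286 - 20 - q₂)/2
Reaction: q₂ = (286 - 29 - q₁)/2
Solve simultaneously:
q₁* = (286 - 2×20 + 29)/3 = 91.67
q₂* = (286 - 2×29 + 20)/3 = 82.67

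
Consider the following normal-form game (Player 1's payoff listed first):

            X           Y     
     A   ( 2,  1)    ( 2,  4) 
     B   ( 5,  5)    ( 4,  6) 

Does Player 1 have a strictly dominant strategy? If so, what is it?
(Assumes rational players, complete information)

Yes, Player 1's strictly dominant strategy is B

Work:
A strategy strictly dominates another if it gives a strictly higher payoff against every opponent action. Compare each pair of P1's strategies column-by-column:
  A vs B: [2 vs 5, 2 vs 4] → A does not strictly dominate B (column X: 2 ≤ 5)
  B vs A: [5 vs 2, 4 vs 2] → B strictly dominates A
B strictly dominates every other strategy → strictly dominant.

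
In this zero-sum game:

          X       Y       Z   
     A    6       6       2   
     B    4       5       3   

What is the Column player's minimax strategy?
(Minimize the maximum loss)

Column should play Z, value = 3

Work:
Column player minimizes Row's maximum payoff:
Column X: max payoff to Row = 6
Column Y: max payoff to Row = 6
Column Z: max payoff to Row = 3
Minimum is 3, achieved by column Z.
Minimax strategy: Z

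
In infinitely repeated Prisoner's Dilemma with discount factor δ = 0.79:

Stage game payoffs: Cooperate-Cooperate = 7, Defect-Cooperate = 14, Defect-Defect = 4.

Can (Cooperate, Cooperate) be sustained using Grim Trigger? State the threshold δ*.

δ* = 0.7; since δ = 0.79 ≥ 0.7, cooperation can be sustained

Work:
For Grim Trigger:
Cooperate forever: 7/(1-δ)
Defect then punished: 14 + 4·δ/(1-δ)
Need: 7/(1-δ) ≥ 14 + 4·δ/(1-δ)
Solving: δ ≥ (T-R)/(T-P) = (14-7)/(14-4) = 0.7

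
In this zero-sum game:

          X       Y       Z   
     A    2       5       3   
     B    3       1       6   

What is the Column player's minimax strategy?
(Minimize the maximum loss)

Column should play X, value = 3

Work:
Column player minimizes Row's maximum payoff:
Column X: max payoff to Row = 3
Column Y: max payoff to Row = 5
Column Z: max payoff to Row = 6
Minimum is 3, achieved by column X.
Minimax strategy: X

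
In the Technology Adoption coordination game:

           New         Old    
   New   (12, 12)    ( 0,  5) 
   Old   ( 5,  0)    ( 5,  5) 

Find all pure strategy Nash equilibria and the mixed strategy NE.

Pure NE: (New, New) and (Old, Old); Mixed NE: p = 0.4167, q = 0.4167

Work:
Check pure NE:
(New, New): (12, 12) - no unilateral deviation beneficial
(Old, Old): (5, 5) - no unilateral deviation beneficial
Mixed NE: P1 plays New with p = 0.4167, P2 plays New with q = 0.4167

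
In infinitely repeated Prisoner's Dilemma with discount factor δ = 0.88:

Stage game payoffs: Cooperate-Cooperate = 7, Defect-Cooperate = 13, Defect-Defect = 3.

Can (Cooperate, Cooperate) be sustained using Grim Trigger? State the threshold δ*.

δ* = 0.6; since δ = 0.88 ≥ 0.6, cooperation can be sustained

Work:
For Grim Trigger:
Cooperate forever: 7/(1-δ)
Defect then punished: 13 + 3·δ/(1-δ)
Need: 7/(1-δ) ≥ 13 + 3·δ/(1-δ)
Solving: δ ≥ (T-R)/(T-P) = (13-7)/(13-3) = 0.6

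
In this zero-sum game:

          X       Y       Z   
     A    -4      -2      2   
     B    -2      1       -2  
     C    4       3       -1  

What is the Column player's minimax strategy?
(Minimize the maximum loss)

Column should play Z, value = 2

Work:
Column player minimizes Row's maximum payoff:
Column X: max payoff to Row = 4
Column Y: max payoff to Row = 3
Column Z: max payoff to Row = 2
Minimum is 2, achieved by column Z.
Minimax strategy: Z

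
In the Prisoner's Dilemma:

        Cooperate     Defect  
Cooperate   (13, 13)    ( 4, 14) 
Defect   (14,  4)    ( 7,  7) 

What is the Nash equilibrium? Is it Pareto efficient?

(Defect, Defect) is NE; not Pareto efficient

Work:
Defect dominates Cooperate for both players:
If P2 cooperates: Defect (14) > Cooperate (13)
If P2 defects: Defect (7) > Cooperate (4)
NE: (Defect, Defect) with payoff (7, 7)
But (Cooperate, Cooperate) = (13, 13) Pareto dominates (7, 7)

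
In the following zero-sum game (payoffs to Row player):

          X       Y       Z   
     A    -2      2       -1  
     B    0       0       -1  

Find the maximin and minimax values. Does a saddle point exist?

Maximin = -1, Minimax = -1, Saddle: True

Work:
Row minimums: [-2, -1] → maximin = -1
Column maximums: [0, 2, -1] → minimax = -1
Saddle point exists! Game value = -1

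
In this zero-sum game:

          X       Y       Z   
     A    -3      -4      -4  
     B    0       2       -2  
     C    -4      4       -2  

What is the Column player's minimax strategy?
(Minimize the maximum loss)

Column should play Z, value = -2

Work:
Column player minimizes Row's maximum payoff:
Column X: max payoff to Row = 0
Column Y: max payoff to Row = 4
Column Z: max payoff to Row = -2
Minimum is -2, achieved by column Z.
Minimax strategy: Z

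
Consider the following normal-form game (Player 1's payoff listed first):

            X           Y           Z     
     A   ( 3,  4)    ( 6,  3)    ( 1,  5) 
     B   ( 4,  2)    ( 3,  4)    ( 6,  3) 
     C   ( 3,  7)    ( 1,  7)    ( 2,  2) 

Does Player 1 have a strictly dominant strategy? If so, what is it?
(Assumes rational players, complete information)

No strictly dominant strategy exists for Player 1

Work:
A strategy strictly dominates another if it gives a strictly higher payoff against every opponent action. Compare each pair of P1's strategies column-by-column:
  A vs B: [3 vs 4, 6 vs 3, 1 vs 6] → A does not strictly dominate B (column X: 3 ≤ 4)
  A vs C: [3 vs 3, 6 vs 1, 1 vs 2] → A does not strictly dominate C (column X: 3 ≤ 3)
  B vs A: [4 vs 3, 3 vs 6, 6 vs 1] → B does not strictly dominate A (column Y: 3 ≤ 6)
  B vs C: [4 vs 3, 3 vs 1, 6 vs 2] → B strictly dominates C
  C vs A: [3 vs 3, 1 vs 6, 2 vs 1] → C does not strictly dominate A (column X: 3 ≤ 3)
  C vs B: [3 vs 4, 1 vs 3, 2 vs 6] → C does not strictly dominate B (column X: 3 ≤ 4)
No single strategy strictly dominates all others → no strictly dominant strategy.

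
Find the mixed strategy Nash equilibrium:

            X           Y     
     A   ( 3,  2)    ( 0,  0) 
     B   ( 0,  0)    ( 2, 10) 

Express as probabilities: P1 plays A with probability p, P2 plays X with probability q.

p = 0.8333, q = 0.4

Work:
Find probabilities that make opponent indifferent:
P2 chooses q to make P1 indifferent between A and B
P1 chooses p to make P2 indifferent between X and Y
Mixed NE: P1 plays (A: 0.8333, B: 0.1667), P2 plays (X: 0.4, Y: 0.6)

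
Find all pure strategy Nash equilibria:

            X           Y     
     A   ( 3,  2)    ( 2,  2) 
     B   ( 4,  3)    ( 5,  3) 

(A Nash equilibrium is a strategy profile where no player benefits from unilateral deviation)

Nash equilibrium: (B, X), (B, Y)

Work:
Best responses:
  P1 vs X: payoffs [3, 4] → best response B (payoff 4)
  P1 vs Y: payoffs [2, 5] → best response B (payoff 5)
  P2 vs A: payoffs [2, 2] → best response X/Y (payoff 2)
  P2 vs B: payoffs [3, 3] → best response X/Y (payoff 3)
Mutual best responses: (B,X), (B,Y) → Nash equilibria.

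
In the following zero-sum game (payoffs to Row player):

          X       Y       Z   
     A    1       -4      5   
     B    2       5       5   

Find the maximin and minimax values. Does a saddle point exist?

Maximin = 2, Minimax = 2, Saddle: True

Work:
Row minimums: [-4, 2] → maximin = 2
Column maximums: [2, 5, 5] → minimax = 2
Saddle point exists! Game value = 2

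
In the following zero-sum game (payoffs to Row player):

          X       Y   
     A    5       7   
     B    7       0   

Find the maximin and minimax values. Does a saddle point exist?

Maximin = 5, Minimax = 7, Saddle: False

Work:
Row minimums: [5, 0] → maximin = 5
Column maximums: [7, 7] → minimax = 7
No saddle point (maximin ≠ minimax). Mixed strategy needed.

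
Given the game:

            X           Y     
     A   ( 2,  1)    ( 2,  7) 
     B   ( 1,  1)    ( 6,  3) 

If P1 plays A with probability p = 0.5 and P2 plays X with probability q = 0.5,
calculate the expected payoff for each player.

E[P1] = 2.75, E[P2] = 3.0

Work:
E[P1] = p·q·π₁(A,X) + p·(1-q)·π₁(A,Y) + (1-p)·q·π₁(B,X) + (1-p)·(1-q)·π₁(B,Y)
= 0.5·0.5·2 + 0.5·0.5·2 + 0.5·0.5·1 + 0.5·0.5·6
= 2.75

E[P2] = 3.0 (similar calculation)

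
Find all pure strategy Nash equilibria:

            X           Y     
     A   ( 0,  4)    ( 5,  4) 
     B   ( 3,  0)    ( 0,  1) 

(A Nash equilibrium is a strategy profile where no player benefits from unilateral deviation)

Nash equilibrium: (A, Y)

Work:
Best responses:
  P1 vs X: payoffs [0, 3] → best response B (payoff 3)
  P1 vs Y: payoffs [5, 0] → best response A (payoff 5)
  P2 vs A: payoffs [4, 4] → best response X/Y (payoff 4)
  P2 vs B: payoffs [0, 1] → best response Y (payoff 1)
Mutual best responses: (A,Y) → Nash equilibria.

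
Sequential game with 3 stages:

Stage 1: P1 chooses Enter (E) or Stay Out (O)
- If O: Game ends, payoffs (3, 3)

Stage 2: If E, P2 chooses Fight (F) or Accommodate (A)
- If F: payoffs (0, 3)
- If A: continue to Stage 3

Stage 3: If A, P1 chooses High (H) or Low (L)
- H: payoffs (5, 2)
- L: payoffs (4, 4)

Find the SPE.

SPE: (O, F, H); Outcome (3, 3)

Work:
Stage 3: P1 chooses H (5 vs 4)
Stage 2: P2: F->3, A->2 (anticipating H). Choose F
Stage 1: P1: O->3, E->0 (anticipating F, H). Choose O
SPE path: O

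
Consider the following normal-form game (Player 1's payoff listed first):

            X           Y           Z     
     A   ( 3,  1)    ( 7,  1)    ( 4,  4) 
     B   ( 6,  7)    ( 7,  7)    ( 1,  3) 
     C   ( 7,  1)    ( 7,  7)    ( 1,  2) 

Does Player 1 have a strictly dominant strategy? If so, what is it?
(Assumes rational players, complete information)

No strictly dominant strategy exists for Player 1

Work:
A strategy strictly dominates another if it gives a strictly higher payoff against every opponent action. Compare each pair of P1's strategies column-by-column:
  A vs B: [3 vs 6, 7 vs 7, 4 vs 1] → A does not strictly dominate B (column X: 3 ≤ 6)
  A vs C: [3 vs 7, 7 vs 7, 4 vs 1] → A does not strictly dominate C (column X: 3 ≤ 7)
  B vs A: [6 vs 3, 7 vs 7, 1 vs 4] → B does not strictly dominate A (column Y: 7 ≤ 7)
  B vs C: [6 vs 7, 7 vs 7, 1 vs 1] → B does not strictly dominate C (column X: 6 ≤ 7)
  C vs A: [7 vs 3, 7 vs 7, 1 vs 4] → C does not strictly dominate A (column Y: 7 ≤ 7)
  C vs B: [7 vs 6, 7 vs 7, 1 vs 1] → C does not strictly dominate B (column Y: 7 ≤ 7)
No single strategy strictly dominates all others → no strictly dominant strategy.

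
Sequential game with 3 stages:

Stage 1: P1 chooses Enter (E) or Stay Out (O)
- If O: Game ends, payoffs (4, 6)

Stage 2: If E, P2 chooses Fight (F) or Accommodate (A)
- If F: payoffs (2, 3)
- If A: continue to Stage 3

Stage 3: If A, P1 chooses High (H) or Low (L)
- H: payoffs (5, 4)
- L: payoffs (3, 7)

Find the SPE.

SPE: (E, A, H); Outcome (5, 4)

Work:
Stage 3: P1 chooses H (5 vs 3)
Stage 2: P2: F->3, A->4 (anticipating H). Choose A
Stage 1: P1: O->4, E->5 (anticipating A, H). Choose E
SPE path: E -> A -> H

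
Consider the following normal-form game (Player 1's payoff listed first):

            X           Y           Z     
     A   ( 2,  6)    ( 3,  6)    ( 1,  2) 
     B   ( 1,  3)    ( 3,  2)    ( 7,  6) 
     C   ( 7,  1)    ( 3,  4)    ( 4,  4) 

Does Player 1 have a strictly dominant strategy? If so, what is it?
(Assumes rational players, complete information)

No strictly dominant strategy exists for Player 1

Work:
A strategy strictly dominates another if it gives a strictly higher payoff against every opponent action. Compare each pair of P1's strategies column-by-column:
  A vs B: [2 vs 1, 3 vs 3, 1 vs 7] → A does not strictly dominate B (column Y: 3 ≤ 3)
  A vs C: [2 vs 7, 3 vs 3, 1 vs 4] → A does not strictly dominate C (column X: 2 ≤ 7)
  B vs A: [1 vs 2, 3 vs 3, 7 vs 1] → B does not strictly dominate A (column X: 1 ≤ 2)
  B vs C: [1 vs 7, 3 vs 3, 7 vs 4] → B does not strictly dominate C (column X: 1 ≤ 7)
  C vs A: [7 vs 2, 3 vs 3, 4 vs 1] → C does not strictly dominate A (column Y: 3 ≤ 3)
  C vs B: [7 vs 1, 3 vs 3, 4 vs 7] → C does not strictly dominate B (column Y: 3 ≤ 3)
No single strategy strictly dominates all others → no strictly dominant strategy.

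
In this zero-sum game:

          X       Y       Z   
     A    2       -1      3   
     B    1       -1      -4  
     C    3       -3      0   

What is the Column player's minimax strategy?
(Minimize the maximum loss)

Column should play Y, value = -1

Work:
Column player minimizes Row's maximum payoff:
Column X: max payoff to Row = 3
Column Y: max payoff to Row = -1
Column Z: max payoff to Row = 3
Minimum is -1, achieved by column Y.
Minimax strategy: Y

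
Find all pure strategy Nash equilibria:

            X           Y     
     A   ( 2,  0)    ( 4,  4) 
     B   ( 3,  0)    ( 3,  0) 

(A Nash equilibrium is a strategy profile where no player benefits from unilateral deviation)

Nash equilibrium: (A, Y), (B, X)

Work:
Best responses:
  P1 vs X: payoffs [2, 3] → best response B (payoff 3)
  P1 vs Y: payoffs [4, 3] → best response A (payoff 4)
  P2 vs A: payoffs [0, 4] → best response Y (payoff 4)
  P2 vs B: payoffs [0, 0] → best response X/Y (payoff 0)
Mutual best responses: (A,Y), (B,X) → Nash equilibria.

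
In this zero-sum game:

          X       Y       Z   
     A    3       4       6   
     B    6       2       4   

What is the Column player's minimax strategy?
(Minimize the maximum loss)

Column should play Y, value = 4

Work:
Column player minimizes Row's maximum payoff:
Column X: max payoff to Row = 6
Column Y: max payoff to Row = 4
Column Z: max payoff to Row = 6
Minimum is 4, achieved by column Y.
Minimax strategy: Y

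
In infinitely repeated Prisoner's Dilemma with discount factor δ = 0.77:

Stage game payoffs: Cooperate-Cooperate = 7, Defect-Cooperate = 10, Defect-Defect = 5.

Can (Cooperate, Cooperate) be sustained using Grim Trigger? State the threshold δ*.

δ* = 0.6; since δ = 0.77 ≥ 0.6, cooperation can be sustained

Work:
For Grim Trigger:
Cooperate forever: 7/(1-δ)
Defect then punished: 10 + 5·δ/(1-δ)
Need: 7/(1-δ) ≥ 10 + 5·δ/(1-δ)
Solving: δ ≥ (T-R)/(T-P) = (10-7)/(10-5) = 0.6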